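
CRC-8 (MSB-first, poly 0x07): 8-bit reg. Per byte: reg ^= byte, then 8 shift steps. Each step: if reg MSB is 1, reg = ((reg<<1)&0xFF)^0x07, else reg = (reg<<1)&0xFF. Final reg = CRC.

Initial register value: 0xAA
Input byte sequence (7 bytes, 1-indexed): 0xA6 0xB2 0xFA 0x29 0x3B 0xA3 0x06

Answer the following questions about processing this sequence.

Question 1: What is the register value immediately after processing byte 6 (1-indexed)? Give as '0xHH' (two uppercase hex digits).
After byte 1 (0xA6): reg=0x24
After byte 2 (0xB2): reg=0xEB
After byte 3 (0xFA): reg=0x77
After byte 4 (0x29): reg=0x9D
After byte 5 (0x3B): reg=0x7B
After byte 6 (0xA3): reg=0x06

Answer: 0x06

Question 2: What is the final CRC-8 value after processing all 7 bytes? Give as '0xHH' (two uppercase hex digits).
Answer: 0x00

Derivation:
After byte 1 (0xA6): reg=0x24
After byte 2 (0xB2): reg=0xEB
After byte 3 (0xFA): reg=0x77
After byte 4 (0x29): reg=0x9D
After byte 5 (0x3B): reg=0x7B
After byte 6 (0xA3): reg=0x06
After byte 7 (0x06): reg=0x00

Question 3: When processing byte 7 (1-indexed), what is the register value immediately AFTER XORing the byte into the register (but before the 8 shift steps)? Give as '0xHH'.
Register before byte 7: 0x06
Byte 7: 0x06
0x06 XOR 0x06 = 0x00

Answer: 0x00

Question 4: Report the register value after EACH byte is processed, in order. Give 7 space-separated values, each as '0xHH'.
0x24 0xEB 0x77 0x9D 0x7B 0x06 0x00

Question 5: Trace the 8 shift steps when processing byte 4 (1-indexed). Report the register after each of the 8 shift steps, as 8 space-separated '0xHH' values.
After byte 1 (0xA6): reg=0x24
After byte 2 (0xB2): reg=0xEB
After byte 3 (0xFA): reg=0x77
Register before byte 4: 0x77
After XOR with byte 0x29: 0x5E

Answer: 0xBC 0x7F 0xFE 0xFB 0xF1 0xE5 0xCD 0x9D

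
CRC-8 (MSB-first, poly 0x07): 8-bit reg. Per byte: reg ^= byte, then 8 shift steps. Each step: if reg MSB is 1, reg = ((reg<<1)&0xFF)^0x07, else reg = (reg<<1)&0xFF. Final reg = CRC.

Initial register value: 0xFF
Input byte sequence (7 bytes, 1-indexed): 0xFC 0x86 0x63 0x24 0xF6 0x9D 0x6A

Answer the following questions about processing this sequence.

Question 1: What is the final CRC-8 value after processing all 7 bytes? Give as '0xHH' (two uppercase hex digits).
After byte 1 (0xFC): reg=0x09
After byte 2 (0x86): reg=0xA4
After byte 3 (0x63): reg=0x5B
After byte 4 (0x24): reg=0x7A
After byte 5 (0xF6): reg=0xAD
After byte 6 (0x9D): reg=0x90
After byte 7 (0x6A): reg=0xE8

Answer: 0xE8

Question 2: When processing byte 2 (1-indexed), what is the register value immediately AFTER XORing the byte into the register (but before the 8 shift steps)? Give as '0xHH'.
Register before byte 2: 0x09
Byte 2: 0x86
0x09 XOR 0x86 = 0x8F

Answer: 0x8F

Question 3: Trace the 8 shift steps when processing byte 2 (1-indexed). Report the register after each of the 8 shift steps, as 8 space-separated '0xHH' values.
Answer: 0x19 0x32 0x64 0xC8 0x97 0x29 0x52 0xA4

Derivation:
After byte 1 (0xFC): reg=0x09
Register before byte 2: 0x09
After XOR with byte 0x86: 0x8F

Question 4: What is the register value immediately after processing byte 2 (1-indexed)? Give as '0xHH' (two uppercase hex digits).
Answer: 0xA4

Derivation:
After byte 1 (0xFC): reg=0x09
After byte 2 (0x86): reg=0xA4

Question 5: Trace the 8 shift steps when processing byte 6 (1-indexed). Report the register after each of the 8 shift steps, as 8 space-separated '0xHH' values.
After byte 1 (0xFC): reg=0x09
After byte 2 (0x86): reg=0xA4
After byte 3 (0x63): reg=0x5B
After byte 4 (0x24): reg=0x7A
After byte 5 (0xF6): reg=0xAD
Register before byte 6: 0xAD
After XOR with byte 0x9D: 0x30

Answer: 0x60 0xC0 0x87 0x09 0x12 0x24 0x48 0x90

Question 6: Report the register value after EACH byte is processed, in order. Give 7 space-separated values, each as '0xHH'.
0x09 0xA4 0x5B 0x7A 0xAD 0x90 0xE8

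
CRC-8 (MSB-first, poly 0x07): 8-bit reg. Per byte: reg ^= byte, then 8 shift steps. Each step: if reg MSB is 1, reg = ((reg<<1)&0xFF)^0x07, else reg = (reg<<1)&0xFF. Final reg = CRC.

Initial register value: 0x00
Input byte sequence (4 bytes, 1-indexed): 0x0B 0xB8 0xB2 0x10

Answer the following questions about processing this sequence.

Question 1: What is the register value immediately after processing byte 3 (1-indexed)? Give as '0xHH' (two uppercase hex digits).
After byte 1 (0x0B): reg=0x31
After byte 2 (0xB8): reg=0xB6
After byte 3 (0xB2): reg=0x1C

Answer: 0x1C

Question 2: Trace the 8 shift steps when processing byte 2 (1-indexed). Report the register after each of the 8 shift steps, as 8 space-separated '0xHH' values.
After byte 1 (0x0B): reg=0x31
Register before byte 2: 0x31
After XOR with byte 0xB8: 0x89

Answer: 0x15 0x2A 0x54 0xA8 0x57 0xAE 0x5B 0xB6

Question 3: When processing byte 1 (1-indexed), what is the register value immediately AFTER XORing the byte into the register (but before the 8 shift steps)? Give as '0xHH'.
Register before byte 1: 0x00
Byte 1: 0x0B
0x00 XOR 0x0B = 0x0B

Answer: 0x0B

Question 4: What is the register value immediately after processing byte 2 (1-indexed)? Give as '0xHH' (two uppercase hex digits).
Answer: 0xB6

Derivation:
After byte 1 (0x0B): reg=0x31
After byte 2 (0xB8): reg=0xB6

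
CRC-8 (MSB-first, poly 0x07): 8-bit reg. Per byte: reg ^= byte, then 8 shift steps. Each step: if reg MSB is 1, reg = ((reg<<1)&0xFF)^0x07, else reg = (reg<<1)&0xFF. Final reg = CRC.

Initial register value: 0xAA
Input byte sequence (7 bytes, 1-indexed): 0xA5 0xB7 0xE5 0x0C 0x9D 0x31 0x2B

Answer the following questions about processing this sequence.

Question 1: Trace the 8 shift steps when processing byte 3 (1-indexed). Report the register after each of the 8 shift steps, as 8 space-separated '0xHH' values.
After byte 1 (0xA5): reg=0x2D
After byte 2 (0xB7): reg=0xCF
Register before byte 3: 0xCF
After XOR with byte 0xE5: 0x2A

Answer: 0x54 0xA8 0x57 0xAE 0x5B 0xB6 0x6B 0xD6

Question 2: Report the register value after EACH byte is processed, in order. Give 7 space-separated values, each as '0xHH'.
0x2D 0xCF 0xD6 0x08 0xE2 0x37 0x54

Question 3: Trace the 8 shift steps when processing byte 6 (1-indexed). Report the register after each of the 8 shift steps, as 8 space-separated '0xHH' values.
After byte 1 (0xA5): reg=0x2D
After byte 2 (0xB7): reg=0xCF
After byte 3 (0xE5): reg=0xD6
After byte 4 (0x0C): reg=0x08
After byte 5 (0x9D): reg=0xE2
Register before byte 6: 0xE2
After XOR with byte 0x31: 0xD3

Answer: 0xA1 0x45 0x8A 0x13 0x26 0x4C 0x98 0x37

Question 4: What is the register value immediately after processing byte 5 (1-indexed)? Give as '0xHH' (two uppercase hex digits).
Answer: 0xE2

Derivation:
After byte 1 (0xA5): reg=0x2D
After byte 2 (0xB7): reg=0xCF
After byte 3 (0xE5): reg=0xD6
After byte 4 (0x0C): reg=0x08
After byte 5 (0x9D): reg=0xE2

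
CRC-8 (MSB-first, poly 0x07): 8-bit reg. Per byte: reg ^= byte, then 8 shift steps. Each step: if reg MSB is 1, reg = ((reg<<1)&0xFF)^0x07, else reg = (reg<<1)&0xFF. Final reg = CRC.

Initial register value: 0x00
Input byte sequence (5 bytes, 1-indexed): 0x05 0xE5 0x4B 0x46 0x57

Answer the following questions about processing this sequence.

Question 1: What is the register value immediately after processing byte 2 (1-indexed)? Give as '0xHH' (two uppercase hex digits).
After byte 1 (0x05): reg=0x1B
After byte 2 (0xE5): reg=0xF4

Answer: 0xF4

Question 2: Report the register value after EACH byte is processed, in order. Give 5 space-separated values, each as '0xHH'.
0x1B 0xF4 0x34 0x59 0x2A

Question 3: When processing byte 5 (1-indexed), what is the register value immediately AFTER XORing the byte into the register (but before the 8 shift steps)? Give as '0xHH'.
Answer: 0x0E

Derivation:
Register before byte 5: 0x59
Byte 5: 0x57
0x59 XOR 0x57 = 0x0E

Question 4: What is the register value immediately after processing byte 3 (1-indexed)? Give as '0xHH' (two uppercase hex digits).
After byte 1 (0x05): reg=0x1B
After byte 2 (0xE5): reg=0xF4
After byte 3 (0x4B): reg=0x34

Answer: 0x34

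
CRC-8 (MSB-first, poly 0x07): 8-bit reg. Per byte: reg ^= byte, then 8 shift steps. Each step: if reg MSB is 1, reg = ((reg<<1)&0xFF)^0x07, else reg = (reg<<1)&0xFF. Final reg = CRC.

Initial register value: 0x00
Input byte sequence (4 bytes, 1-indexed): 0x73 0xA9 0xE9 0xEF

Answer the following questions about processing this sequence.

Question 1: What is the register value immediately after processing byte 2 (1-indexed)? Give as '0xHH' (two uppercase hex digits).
After byte 1 (0x73): reg=0x5E
After byte 2 (0xA9): reg=0xCB

Answer: 0xCB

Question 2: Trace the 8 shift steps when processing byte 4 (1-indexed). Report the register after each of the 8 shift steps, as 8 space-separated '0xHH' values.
After byte 1 (0x73): reg=0x5E
After byte 2 (0xA9): reg=0xCB
After byte 3 (0xE9): reg=0xEE
Register before byte 4: 0xEE
After XOR with byte 0xEF: 0x01

Answer: 0x02 0x04 0x08 0x10 0x20 0x40 0x80 0x07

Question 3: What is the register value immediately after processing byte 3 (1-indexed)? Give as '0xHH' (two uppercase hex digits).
After byte 1 (0x73): reg=0x5E
After byte 2 (0xA9): reg=0xCB
After byte 3 (0xE9): reg=0xEE

Answer: 0xEE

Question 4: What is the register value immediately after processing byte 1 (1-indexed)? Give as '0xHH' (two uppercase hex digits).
After byte 1 (0x73): reg=0x5E

Answer: 0x5E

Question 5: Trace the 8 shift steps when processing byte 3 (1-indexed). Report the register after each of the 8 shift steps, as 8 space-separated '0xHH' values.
After byte 1 (0x73): reg=0x5E
After byte 2 (0xA9): reg=0xCB
Register before byte 3: 0xCB
After XOR with byte 0xE9: 0x22

Answer: 0x44 0x88 0x17 0x2E 0x5C 0xB8 0x77 0xEE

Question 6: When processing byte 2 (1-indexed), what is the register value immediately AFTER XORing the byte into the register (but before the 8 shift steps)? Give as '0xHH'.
Answer: 0xF7

Derivation:
Register before byte 2: 0x5E
Byte 2: 0xA9
0x5E XOR 0xA9 = 0xF7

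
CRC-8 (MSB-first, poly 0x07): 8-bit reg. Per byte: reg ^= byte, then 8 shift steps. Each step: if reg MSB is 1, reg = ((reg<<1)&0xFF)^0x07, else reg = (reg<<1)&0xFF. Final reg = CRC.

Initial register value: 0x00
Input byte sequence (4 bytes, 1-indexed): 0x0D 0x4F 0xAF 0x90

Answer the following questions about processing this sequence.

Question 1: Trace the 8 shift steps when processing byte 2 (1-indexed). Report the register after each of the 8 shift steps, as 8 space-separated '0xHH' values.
After byte 1 (0x0D): reg=0x23
Register before byte 2: 0x23
After XOR with byte 0x4F: 0x6C

Answer: 0xD8 0xB7 0x69 0xD2 0xA3 0x41 0x82 0x03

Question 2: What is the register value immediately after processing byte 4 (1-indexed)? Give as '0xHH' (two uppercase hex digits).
Answer: 0x1D

Derivation:
After byte 1 (0x0D): reg=0x23
After byte 2 (0x4F): reg=0x03
After byte 3 (0xAF): reg=0x4D
After byte 4 (0x90): reg=0x1D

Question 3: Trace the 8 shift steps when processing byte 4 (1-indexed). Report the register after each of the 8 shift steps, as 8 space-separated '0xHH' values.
After byte 1 (0x0D): reg=0x23
After byte 2 (0x4F): reg=0x03
After byte 3 (0xAF): reg=0x4D
Register before byte 4: 0x4D
After XOR with byte 0x90: 0xDD

Answer: 0xBD 0x7D 0xFA 0xF3 0xE1 0xC5 0x8D 0x1D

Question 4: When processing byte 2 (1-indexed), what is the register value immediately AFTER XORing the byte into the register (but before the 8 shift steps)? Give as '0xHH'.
Answer: 0x6C

Derivation:
Register before byte 2: 0x23
Byte 2: 0x4F
0x23 XOR 0x4F = 0x6C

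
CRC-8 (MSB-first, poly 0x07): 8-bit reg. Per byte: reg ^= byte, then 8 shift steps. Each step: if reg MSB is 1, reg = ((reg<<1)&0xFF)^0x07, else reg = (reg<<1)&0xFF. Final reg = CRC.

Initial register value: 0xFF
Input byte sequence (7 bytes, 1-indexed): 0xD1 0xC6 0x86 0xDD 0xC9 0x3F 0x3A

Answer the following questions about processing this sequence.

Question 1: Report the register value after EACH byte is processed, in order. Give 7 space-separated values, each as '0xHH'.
0xCA 0x24 0x67 0x2F 0xBC 0x80 0x2F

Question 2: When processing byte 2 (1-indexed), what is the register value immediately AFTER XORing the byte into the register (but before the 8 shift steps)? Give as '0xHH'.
Register before byte 2: 0xCA
Byte 2: 0xC6
0xCA XOR 0xC6 = 0x0C

Answer: 0x0C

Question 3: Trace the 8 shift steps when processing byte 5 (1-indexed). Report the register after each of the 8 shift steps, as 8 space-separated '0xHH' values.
Answer: 0xCB 0x91 0x25 0x4A 0x94 0x2F 0x5E 0xBC

Derivation:
After byte 1 (0xD1): reg=0xCA
After byte 2 (0xC6): reg=0x24
After byte 3 (0x86): reg=0x67
After byte 4 (0xDD): reg=0x2F
Register before byte 5: 0x2F
After XOR with byte 0xC9: 0xE6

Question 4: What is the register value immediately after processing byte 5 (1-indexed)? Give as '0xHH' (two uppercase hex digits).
After byte 1 (0xD1): reg=0xCA
After byte 2 (0xC6): reg=0x24
After byte 3 (0x86): reg=0x67
After byte 4 (0xDD): reg=0x2F
After byte 5 (0xC9): reg=0xBC

Answer: 0xBC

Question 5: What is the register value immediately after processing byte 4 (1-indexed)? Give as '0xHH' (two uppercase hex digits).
After byte 1 (0xD1): reg=0xCA
After byte 2 (0xC6): reg=0x24
After byte 3 (0x86): reg=0x67
After byte 4 (0xDD): reg=0x2F

Answer: 0x2F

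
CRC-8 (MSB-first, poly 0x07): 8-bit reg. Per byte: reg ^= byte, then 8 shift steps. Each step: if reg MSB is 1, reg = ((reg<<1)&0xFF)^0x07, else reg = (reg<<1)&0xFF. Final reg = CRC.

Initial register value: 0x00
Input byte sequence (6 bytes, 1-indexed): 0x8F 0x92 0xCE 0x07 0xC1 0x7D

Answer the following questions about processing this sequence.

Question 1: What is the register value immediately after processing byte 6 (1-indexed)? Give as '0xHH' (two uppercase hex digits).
Answer: 0xE9

Derivation:
After byte 1 (0x8F): reg=0xA4
After byte 2 (0x92): reg=0x82
After byte 3 (0xCE): reg=0xE3
After byte 4 (0x07): reg=0xB2
After byte 5 (0xC1): reg=0x5E
After byte 6 (0x7D): reg=0xE9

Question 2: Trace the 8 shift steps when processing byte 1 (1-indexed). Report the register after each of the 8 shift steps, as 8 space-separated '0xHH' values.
Register before byte 1: 0x00
After XOR with byte 0x8F: 0x8F

Answer: 0x19 0x32 0x64 0xC8 0x97 0x29 0x52 0xA4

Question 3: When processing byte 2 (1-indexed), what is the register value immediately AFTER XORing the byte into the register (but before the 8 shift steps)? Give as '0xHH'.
Answer: 0x36

Derivation:
Register before byte 2: 0xA4
Byte 2: 0x92
0xA4 XOR 0x92 = 0x36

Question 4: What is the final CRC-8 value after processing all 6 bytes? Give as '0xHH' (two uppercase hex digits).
Answer: 0xE9

Derivation:
After byte 1 (0x8F): reg=0xA4
After byte 2 (0x92): reg=0x82
After byte 3 (0xCE): reg=0xE3
After byte 4 (0x07): reg=0xB2
After byte 5 (0xC1): reg=0x5E
After byte 6 (0x7D): reg=0xE9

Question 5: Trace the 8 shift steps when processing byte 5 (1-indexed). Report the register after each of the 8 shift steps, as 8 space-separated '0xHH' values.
After byte 1 (0x8F): reg=0xA4
After byte 2 (0x92): reg=0x82
After byte 3 (0xCE): reg=0xE3
After byte 4 (0x07): reg=0xB2
Register before byte 5: 0xB2
After XOR with byte 0xC1: 0x73

Answer: 0xE6 0xCB 0x91 0x25 0x4A 0x94 0x2F 0x5E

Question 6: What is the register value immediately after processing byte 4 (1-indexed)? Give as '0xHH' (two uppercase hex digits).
Answer: 0xB2

Derivation:
After byte 1 (0x8F): reg=0xA4
After byte 2 (0x92): reg=0x82
After byte 3 (0xCE): reg=0xE3
After byte 4 (0x07): reg=0xB2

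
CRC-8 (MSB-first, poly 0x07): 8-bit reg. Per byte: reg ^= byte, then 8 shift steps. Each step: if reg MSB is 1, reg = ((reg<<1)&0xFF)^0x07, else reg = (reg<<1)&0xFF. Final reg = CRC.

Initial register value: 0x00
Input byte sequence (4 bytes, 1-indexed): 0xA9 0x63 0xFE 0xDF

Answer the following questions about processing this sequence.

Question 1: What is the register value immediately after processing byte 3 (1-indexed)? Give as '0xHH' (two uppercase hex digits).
Answer: 0x4C

Derivation:
After byte 1 (0xA9): reg=0x56
After byte 2 (0x63): reg=0x8B
After byte 3 (0xFE): reg=0x4C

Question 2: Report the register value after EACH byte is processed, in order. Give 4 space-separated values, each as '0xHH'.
0x56 0x8B 0x4C 0xF0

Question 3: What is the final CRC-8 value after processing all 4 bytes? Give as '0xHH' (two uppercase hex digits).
Answer: 0xF0

Derivation:
After byte 1 (0xA9): reg=0x56
After byte 2 (0x63): reg=0x8B
After byte 3 (0xFE): reg=0x4C
After byte 4 (0xDF): reg=0xF0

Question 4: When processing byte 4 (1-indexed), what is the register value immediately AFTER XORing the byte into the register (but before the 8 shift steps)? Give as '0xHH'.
Register before byte 4: 0x4C
Byte 4: 0xDF
0x4C XOR 0xDF = 0x93

Answer: 0x93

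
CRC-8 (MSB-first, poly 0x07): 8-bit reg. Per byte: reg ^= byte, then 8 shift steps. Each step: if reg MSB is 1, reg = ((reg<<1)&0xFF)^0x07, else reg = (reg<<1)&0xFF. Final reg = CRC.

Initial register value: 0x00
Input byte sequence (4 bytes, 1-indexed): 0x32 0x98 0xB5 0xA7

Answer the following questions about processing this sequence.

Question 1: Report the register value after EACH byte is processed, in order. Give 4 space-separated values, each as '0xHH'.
0x9E 0x12 0x7C 0x0F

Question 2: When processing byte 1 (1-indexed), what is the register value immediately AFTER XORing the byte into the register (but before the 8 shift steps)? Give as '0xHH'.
Answer: 0x32

Derivation:
Register before byte 1: 0x00
Byte 1: 0x32
0x00 XOR 0x32 = 0x32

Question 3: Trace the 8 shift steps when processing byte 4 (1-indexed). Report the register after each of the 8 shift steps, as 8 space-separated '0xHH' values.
After byte 1 (0x32): reg=0x9E
After byte 2 (0x98): reg=0x12
After byte 3 (0xB5): reg=0x7C
Register before byte 4: 0x7C
After XOR with byte 0xA7: 0xDB

Answer: 0xB1 0x65 0xCA 0x93 0x21 0x42 0x84 0x0F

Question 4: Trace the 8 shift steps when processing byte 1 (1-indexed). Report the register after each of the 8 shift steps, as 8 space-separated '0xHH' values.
Answer: 0x64 0xC8 0x97 0x29 0x52 0xA4 0x4F 0x9E

Derivation:
Register before byte 1: 0x00
After XOR with byte 0x32: 0x32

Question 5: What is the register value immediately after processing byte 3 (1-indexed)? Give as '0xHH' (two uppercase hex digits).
Answer: 0x7C

Derivation:
After byte 1 (0x32): reg=0x9E
After byte 2 (0x98): reg=0x12
After byte 3 (0xB5): reg=0x7C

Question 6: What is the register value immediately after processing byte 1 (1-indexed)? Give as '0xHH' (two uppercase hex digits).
Answer: 0x9E

Derivation:
After byte 1 (0x32): reg=0x9E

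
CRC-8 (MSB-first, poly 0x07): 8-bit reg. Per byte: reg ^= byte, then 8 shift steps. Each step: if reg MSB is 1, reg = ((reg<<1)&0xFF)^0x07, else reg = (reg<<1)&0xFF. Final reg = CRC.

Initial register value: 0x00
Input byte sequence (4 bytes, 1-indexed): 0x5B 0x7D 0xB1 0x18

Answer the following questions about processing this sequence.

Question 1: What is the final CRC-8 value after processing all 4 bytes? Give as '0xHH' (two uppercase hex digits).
Answer: 0x92

Derivation:
After byte 1 (0x5B): reg=0x86
After byte 2 (0x7D): reg=0xEF
After byte 3 (0xB1): reg=0x9D
After byte 4 (0x18): reg=0x92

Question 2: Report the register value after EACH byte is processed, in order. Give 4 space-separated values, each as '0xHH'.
0x86 0xEF 0x9D 0x92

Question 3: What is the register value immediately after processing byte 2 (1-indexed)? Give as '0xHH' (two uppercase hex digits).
After byte 1 (0x5B): reg=0x86
After byte 2 (0x7D): reg=0xEF

Answer: 0xEF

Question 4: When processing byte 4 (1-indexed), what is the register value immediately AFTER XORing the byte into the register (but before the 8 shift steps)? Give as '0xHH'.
Answer: 0x85

Derivation:
Register before byte 4: 0x9D
Byte 4: 0x18
0x9D XOR 0x18 = 0x85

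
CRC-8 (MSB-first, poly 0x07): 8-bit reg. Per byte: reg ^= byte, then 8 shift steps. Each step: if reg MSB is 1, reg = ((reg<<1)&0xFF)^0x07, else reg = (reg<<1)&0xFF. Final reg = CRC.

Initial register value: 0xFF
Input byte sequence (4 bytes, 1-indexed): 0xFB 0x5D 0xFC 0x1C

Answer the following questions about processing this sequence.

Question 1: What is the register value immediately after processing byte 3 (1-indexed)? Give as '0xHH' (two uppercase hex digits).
After byte 1 (0xFB): reg=0x1C
After byte 2 (0x5D): reg=0xC0
After byte 3 (0xFC): reg=0xB4

Answer: 0xB4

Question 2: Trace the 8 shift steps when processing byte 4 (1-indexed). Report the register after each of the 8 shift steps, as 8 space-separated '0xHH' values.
Answer: 0x57 0xAE 0x5B 0xB6 0x6B 0xD6 0xAB 0x51

Derivation:
After byte 1 (0xFB): reg=0x1C
After byte 2 (0x5D): reg=0xC0
After byte 3 (0xFC): reg=0xB4
Register before byte 4: 0xB4
After XOR with byte 0x1C: 0xA8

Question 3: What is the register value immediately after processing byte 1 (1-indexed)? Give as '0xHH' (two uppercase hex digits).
Answer: 0x1C

Derivation:
After byte 1 (0xFB): reg=0x1C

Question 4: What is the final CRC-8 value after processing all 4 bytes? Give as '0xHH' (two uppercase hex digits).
Answer: 0x51

Derivation:
After byte 1 (0xFB): reg=0x1C
After byte 2 (0x5D): reg=0xC0
After byte 3 (0xFC): reg=0xB4
After byte 4 (0x1C): reg=0x51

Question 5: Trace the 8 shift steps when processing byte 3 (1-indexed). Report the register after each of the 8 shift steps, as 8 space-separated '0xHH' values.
After byte 1 (0xFB): reg=0x1C
After byte 2 (0x5D): reg=0xC0
Register before byte 3: 0xC0
After XOR with byte 0xFC: 0x3C

Answer: 0x78 0xF0 0xE7 0xC9 0x95 0x2D 0x5A 0xB4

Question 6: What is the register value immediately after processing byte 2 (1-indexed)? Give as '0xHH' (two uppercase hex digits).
After byte 1 (0xFB): reg=0x1C
After byte 2 (0x5D): reg=0xC0

Answer: 0xC0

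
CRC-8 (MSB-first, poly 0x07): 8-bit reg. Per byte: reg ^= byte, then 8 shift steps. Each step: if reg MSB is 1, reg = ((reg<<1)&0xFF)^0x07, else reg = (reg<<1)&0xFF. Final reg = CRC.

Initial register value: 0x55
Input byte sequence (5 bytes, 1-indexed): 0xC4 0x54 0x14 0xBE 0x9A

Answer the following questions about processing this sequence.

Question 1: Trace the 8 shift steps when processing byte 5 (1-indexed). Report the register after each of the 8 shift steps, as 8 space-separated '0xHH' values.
Answer: 0xCA 0x93 0x21 0x42 0x84 0x0F 0x1E 0x3C

Derivation:
After byte 1 (0xC4): reg=0xFE
After byte 2 (0x54): reg=0x5F
After byte 3 (0x14): reg=0xF6
After byte 4 (0xBE): reg=0xFF
Register before byte 5: 0xFF
After XOR with byte 0x9A: 0x65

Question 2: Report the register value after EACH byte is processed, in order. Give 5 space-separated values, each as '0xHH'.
0xFE 0x5F 0xF6 0xFF 0x3C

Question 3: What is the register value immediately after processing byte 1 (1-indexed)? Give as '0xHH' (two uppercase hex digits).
After byte 1 (0xC4): reg=0xFE

Answer: 0xFE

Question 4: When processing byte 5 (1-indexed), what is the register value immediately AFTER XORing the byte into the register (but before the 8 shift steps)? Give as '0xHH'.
Register before byte 5: 0xFF
Byte 5: 0x9A
0xFF XOR 0x9A = 0x65

Answer: 0x65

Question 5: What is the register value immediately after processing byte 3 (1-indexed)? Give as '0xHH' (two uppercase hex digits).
After byte 1 (0xC4): reg=0xFE
After byte 2 (0x54): reg=0x5F
After byte 3 (0x14): reg=0xF6

Answer: 0xF6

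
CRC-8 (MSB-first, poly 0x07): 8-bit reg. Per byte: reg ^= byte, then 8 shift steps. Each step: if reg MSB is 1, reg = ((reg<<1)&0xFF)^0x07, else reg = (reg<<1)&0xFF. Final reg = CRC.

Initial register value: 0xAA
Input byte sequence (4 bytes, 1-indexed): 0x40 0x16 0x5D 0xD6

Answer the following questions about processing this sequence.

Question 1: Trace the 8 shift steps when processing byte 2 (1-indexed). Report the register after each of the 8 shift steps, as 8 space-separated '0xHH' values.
Answer: 0x1B 0x36 0x6C 0xD8 0xB7 0x69 0xD2 0xA3

Derivation:
After byte 1 (0x40): reg=0x98
Register before byte 2: 0x98
After XOR with byte 0x16: 0x8E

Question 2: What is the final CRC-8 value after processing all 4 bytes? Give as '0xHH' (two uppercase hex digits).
Answer: 0xEE

Derivation:
After byte 1 (0x40): reg=0x98
After byte 2 (0x16): reg=0xA3
After byte 3 (0x5D): reg=0xF4
After byte 4 (0xD6): reg=0xEE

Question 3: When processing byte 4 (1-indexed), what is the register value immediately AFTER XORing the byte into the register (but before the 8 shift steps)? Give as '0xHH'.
Answer: 0x22

Derivation:
Register before byte 4: 0xF4
Byte 4: 0xD6
0xF4 XOR 0xD6 = 0x22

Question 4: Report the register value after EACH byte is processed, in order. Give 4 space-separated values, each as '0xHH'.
0x98 0xA3 0xF4 0xEE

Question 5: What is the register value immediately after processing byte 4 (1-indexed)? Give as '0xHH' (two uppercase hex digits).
After byte 1 (0x40): reg=0x98
After byte 2 (0x16): reg=0xA3
After byte 3 (0x5D): reg=0xF4
After byte 4 (0xD6): reg=0xEE

Answer: 0xEE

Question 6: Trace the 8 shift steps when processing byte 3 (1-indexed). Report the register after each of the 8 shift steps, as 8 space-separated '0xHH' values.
After byte 1 (0x40): reg=0x98
After byte 2 (0x16): reg=0xA3
Register before byte 3: 0xA3
After XOR with byte 0x5D: 0xFE

Answer: 0xFB 0xF1 0xE5 0xCD 0x9D 0x3D 0x7A 0xF4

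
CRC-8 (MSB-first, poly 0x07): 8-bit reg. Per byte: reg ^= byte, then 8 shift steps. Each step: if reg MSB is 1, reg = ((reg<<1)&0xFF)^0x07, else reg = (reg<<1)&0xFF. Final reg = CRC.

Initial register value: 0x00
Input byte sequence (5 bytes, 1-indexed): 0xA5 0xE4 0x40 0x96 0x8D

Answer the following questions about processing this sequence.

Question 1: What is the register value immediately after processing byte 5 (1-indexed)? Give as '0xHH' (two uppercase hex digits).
Answer: 0x91

Derivation:
After byte 1 (0xA5): reg=0x72
After byte 2 (0xE4): reg=0xEB
After byte 3 (0x40): reg=0x58
After byte 4 (0x96): reg=0x64
After byte 5 (0x8D): reg=0x91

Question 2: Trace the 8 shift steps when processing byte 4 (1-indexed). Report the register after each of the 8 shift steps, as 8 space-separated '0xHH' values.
After byte 1 (0xA5): reg=0x72
After byte 2 (0xE4): reg=0xEB
After byte 3 (0x40): reg=0x58
Register before byte 4: 0x58
After XOR with byte 0x96: 0xCE

Answer: 0x9B 0x31 0x62 0xC4 0x8F 0x19 0x32 0x64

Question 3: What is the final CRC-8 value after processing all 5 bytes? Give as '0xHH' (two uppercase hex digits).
After byte 1 (0xA5): reg=0x72
After byte 2 (0xE4): reg=0xEB
After byte 3 (0x40): reg=0x58
After byte 4 (0x96): reg=0x64
After byte 5 (0x8D): reg=0x91

Answer: 0x91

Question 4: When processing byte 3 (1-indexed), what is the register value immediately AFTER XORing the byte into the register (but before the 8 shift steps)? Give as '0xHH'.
Register before byte 3: 0xEB
Byte 3: 0x40
0xEB XOR 0x40 = 0xAB

Answer: 0xAB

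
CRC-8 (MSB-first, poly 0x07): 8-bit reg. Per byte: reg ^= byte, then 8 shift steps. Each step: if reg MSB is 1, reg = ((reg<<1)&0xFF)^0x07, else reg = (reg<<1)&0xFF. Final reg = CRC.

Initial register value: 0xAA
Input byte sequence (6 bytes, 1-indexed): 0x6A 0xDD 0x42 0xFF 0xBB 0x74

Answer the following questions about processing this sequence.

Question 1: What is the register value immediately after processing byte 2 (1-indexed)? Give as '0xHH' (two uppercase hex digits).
After byte 1 (0x6A): reg=0x4E
After byte 2 (0xDD): reg=0xF0

Answer: 0xF0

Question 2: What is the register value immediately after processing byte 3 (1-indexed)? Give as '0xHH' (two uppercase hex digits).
After byte 1 (0x6A): reg=0x4E
After byte 2 (0xDD): reg=0xF0
After byte 3 (0x42): reg=0x17

Answer: 0x17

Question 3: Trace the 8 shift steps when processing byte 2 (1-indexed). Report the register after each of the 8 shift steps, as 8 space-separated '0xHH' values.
Answer: 0x21 0x42 0x84 0x0F 0x1E 0x3C 0x78 0xF0

Derivation:
After byte 1 (0x6A): reg=0x4E
Register before byte 2: 0x4E
After XOR with byte 0xDD: 0x93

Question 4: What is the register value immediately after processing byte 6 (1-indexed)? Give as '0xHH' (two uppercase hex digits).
After byte 1 (0x6A): reg=0x4E
After byte 2 (0xDD): reg=0xF0
After byte 3 (0x42): reg=0x17
After byte 4 (0xFF): reg=0x96
After byte 5 (0xBB): reg=0xC3
After byte 6 (0x74): reg=0x0C

Answer: 0x0C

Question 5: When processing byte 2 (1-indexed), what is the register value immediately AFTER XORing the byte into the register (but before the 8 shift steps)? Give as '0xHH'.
Register before byte 2: 0x4E
Byte 2: 0xDD
0x4E XOR 0xDD = 0x93

Answer: 0x93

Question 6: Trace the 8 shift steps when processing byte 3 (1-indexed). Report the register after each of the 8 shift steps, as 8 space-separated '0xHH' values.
Answer: 0x63 0xC6 0x8B 0x11 0x22 0x44 0x88 0x17

Derivation:
After byte 1 (0x6A): reg=0x4E
After byte 2 (0xDD): reg=0xF0
Register before byte 3: 0xF0
After XOR with byte 0x42: 0xB2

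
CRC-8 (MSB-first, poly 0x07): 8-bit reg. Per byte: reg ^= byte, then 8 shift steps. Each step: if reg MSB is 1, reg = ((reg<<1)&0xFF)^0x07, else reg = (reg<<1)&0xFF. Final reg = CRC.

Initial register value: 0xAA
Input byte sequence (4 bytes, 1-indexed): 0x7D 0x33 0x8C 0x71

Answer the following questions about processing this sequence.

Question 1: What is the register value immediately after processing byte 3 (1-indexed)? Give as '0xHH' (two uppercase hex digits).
Answer: 0x52

Derivation:
After byte 1 (0x7D): reg=0x2B
After byte 2 (0x33): reg=0x48
After byte 3 (0x8C): reg=0x52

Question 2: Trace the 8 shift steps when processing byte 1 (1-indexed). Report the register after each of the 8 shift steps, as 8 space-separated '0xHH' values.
Register before byte 1: 0xAA
After XOR with byte 0x7D: 0xD7

Answer: 0xA9 0x55 0xAA 0x53 0xA6 0x4B 0x96 0x2B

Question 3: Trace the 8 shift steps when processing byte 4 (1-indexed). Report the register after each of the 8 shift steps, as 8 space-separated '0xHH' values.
After byte 1 (0x7D): reg=0x2B
After byte 2 (0x33): reg=0x48
After byte 3 (0x8C): reg=0x52
Register before byte 4: 0x52
After XOR with byte 0x71: 0x23

Answer: 0x46 0x8C 0x1F 0x3E 0x7C 0xF8 0xF7 0xE9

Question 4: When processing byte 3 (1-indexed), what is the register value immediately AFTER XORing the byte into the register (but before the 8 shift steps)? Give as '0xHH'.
Register before byte 3: 0x48
Byte 3: 0x8C
0x48 XOR 0x8C = 0xC4

Answer: 0xC4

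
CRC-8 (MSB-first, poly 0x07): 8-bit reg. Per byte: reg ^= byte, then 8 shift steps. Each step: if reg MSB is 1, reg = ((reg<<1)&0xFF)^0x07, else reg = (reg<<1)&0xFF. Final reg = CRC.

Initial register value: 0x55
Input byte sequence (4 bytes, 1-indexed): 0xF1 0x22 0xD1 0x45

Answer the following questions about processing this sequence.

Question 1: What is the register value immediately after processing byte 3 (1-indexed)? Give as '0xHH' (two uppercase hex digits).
Answer: 0x5E

Derivation:
After byte 1 (0xF1): reg=0x75
After byte 2 (0x22): reg=0xA2
After byte 3 (0xD1): reg=0x5E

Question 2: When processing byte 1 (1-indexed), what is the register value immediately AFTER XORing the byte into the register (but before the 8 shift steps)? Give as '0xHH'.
Answer: 0xA4

Derivation:
Register before byte 1: 0x55
Byte 1: 0xF1
0x55 XOR 0xF1 = 0xA4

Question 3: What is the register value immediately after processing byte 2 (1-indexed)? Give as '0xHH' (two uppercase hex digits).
After byte 1 (0xF1): reg=0x75
After byte 2 (0x22): reg=0xA2

Answer: 0xA2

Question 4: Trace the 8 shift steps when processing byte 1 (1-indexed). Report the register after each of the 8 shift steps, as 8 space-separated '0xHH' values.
Register before byte 1: 0x55
After XOR with byte 0xF1: 0xA4

Answer: 0x4F 0x9E 0x3B 0x76 0xEC 0xDF 0xB9 0x75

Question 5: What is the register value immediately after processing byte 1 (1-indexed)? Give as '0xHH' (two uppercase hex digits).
Answer: 0x75

Derivation:
After byte 1 (0xF1): reg=0x75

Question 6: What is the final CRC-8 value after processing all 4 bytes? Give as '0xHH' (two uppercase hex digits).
After byte 1 (0xF1): reg=0x75
After byte 2 (0x22): reg=0xA2
After byte 3 (0xD1): reg=0x5E
After byte 4 (0x45): reg=0x41

Answer: 0x41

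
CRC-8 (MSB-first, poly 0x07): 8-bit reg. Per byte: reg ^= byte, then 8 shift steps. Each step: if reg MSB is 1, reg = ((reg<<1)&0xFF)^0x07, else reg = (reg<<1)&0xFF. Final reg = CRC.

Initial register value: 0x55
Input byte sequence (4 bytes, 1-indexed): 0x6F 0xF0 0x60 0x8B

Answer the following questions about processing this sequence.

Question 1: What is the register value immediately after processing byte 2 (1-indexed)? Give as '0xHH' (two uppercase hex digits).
Answer: 0xA5

Derivation:
After byte 1 (0x6F): reg=0xA6
After byte 2 (0xF0): reg=0xA5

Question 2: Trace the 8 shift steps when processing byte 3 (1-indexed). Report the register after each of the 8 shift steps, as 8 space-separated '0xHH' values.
After byte 1 (0x6F): reg=0xA6
After byte 2 (0xF0): reg=0xA5
Register before byte 3: 0xA5
After XOR with byte 0x60: 0xC5

Answer: 0x8D 0x1D 0x3A 0x74 0xE8 0xD7 0xA9 0x55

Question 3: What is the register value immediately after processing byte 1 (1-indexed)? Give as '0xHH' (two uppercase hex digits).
After byte 1 (0x6F): reg=0xA6

Answer: 0xA6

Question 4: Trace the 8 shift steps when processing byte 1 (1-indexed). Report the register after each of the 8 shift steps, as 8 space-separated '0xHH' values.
Answer: 0x74 0xE8 0xD7 0xA9 0x55 0xAA 0x53 0xA6

Derivation:
Register before byte 1: 0x55
After XOR with byte 0x6F: 0x3A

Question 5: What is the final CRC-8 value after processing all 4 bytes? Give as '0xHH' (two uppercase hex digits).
Answer: 0x14

Derivation:
After byte 1 (0x6F): reg=0xA6
After byte 2 (0xF0): reg=0xA5
After byte 3 (0x60): reg=0x55
After byte 4 (0x8B): reg=0x14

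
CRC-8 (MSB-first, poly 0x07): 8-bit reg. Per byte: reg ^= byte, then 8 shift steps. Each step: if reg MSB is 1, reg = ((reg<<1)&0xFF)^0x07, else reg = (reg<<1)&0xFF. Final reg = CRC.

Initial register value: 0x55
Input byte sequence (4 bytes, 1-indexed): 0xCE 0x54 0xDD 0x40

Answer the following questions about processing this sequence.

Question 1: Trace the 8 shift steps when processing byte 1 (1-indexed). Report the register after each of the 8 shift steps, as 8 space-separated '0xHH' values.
Answer: 0x31 0x62 0xC4 0x8F 0x19 0x32 0x64 0xC8

Derivation:
Register before byte 1: 0x55
After XOR with byte 0xCE: 0x9B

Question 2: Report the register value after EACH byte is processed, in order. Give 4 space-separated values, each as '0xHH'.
0xC8 0xDD 0x00 0xC7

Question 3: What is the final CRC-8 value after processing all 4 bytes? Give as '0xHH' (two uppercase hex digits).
After byte 1 (0xCE): reg=0xC8
After byte 2 (0x54): reg=0xDD
After byte 3 (0xDD): reg=0x00
After byte 4 (0x40): reg=0xC7

Answer: 0xC7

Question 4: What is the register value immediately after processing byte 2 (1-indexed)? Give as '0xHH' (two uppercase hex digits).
After byte 1 (0xCE): reg=0xC8
After byte 2 (0x54): reg=0xDD

Answer: 0xDD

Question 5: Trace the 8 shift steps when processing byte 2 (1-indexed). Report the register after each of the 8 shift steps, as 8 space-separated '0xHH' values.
Answer: 0x3F 0x7E 0xFC 0xFF 0xF9 0xF5 0xED 0xDD

Derivation:
After byte 1 (0xCE): reg=0xC8
Register before byte 2: 0xC8
After XOR with byte 0x54: 0x9C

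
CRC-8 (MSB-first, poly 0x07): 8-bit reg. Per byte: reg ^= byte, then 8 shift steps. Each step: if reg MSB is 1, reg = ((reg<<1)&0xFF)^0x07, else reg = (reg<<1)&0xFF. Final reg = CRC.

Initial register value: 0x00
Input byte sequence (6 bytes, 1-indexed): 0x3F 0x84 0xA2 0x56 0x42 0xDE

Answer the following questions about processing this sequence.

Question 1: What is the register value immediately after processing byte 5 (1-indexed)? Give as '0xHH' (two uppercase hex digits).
Answer: 0x2A

Derivation:
After byte 1 (0x3F): reg=0xBD
After byte 2 (0x84): reg=0xAF
After byte 3 (0xA2): reg=0x23
After byte 4 (0x56): reg=0x4C
After byte 5 (0x42): reg=0x2A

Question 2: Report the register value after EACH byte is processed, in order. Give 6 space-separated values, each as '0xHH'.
0xBD 0xAF 0x23 0x4C 0x2A 0xC2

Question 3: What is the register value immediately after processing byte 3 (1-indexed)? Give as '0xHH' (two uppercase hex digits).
Answer: 0x23

Derivation:
After byte 1 (0x3F): reg=0xBD
After byte 2 (0x84): reg=0xAF
After byte 3 (0xA2): reg=0x23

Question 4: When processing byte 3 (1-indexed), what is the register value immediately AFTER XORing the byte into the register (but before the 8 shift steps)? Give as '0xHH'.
Register before byte 3: 0xAF
Byte 3: 0xA2
0xAF XOR 0xA2 = 0x0D

Answer: 0x0D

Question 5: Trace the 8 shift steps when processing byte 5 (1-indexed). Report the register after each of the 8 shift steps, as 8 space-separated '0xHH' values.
Answer: 0x1C 0x38 0x70 0xE0 0xC7 0x89 0x15 0x2A

Derivation:
After byte 1 (0x3F): reg=0xBD
After byte 2 (0x84): reg=0xAF
After byte 3 (0xA2): reg=0x23
After byte 4 (0x56): reg=0x4C
Register before byte 5: 0x4C
After XOR with byte 0x42: 0x0E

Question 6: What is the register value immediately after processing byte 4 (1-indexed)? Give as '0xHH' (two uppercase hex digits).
Answer: 0x4C

Derivation:
After byte 1 (0x3F): reg=0xBD
After byte 2 (0x84): reg=0xAF
After byte 3 (0xA2): reg=0x23
After byte 4 (0x56): reg=0x4C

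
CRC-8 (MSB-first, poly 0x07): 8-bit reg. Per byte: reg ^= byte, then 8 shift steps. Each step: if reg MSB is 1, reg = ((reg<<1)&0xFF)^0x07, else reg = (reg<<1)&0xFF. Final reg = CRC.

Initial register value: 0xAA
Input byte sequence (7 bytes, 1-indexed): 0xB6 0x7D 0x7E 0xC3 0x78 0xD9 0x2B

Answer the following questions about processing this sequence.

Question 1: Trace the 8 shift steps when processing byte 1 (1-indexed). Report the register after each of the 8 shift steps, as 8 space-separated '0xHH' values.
Register before byte 1: 0xAA
After XOR with byte 0xB6: 0x1C

Answer: 0x38 0x70 0xE0 0xC7 0x89 0x15 0x2A 0x54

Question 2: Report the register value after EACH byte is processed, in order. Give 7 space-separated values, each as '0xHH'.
0x54 0xDF 0x6E 0x4A 0x9E 0xD2 0xE1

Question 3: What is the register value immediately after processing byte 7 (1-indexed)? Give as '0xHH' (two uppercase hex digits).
Answer: 0xE1

Derivation:
After byte 1 (0xB6): reg=0x54
After byte 2 (0x7D): reg=0xDF
After byte 3 (0x7E): reg=0x6E
After byte 4 (0xC3): reg=0x4A
After byte 5 (0x78): reg=0x9E
After byte 6 (0xD9): reg=0xD2
After byte 7 (0x2B): reg=0xE1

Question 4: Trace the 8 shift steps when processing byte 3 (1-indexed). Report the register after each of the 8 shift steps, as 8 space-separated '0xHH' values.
After byte 1 (0xB6): reg=0x54
After byte 2 (0x7D): reg=0xDF
Register before byte 3: 0xDF
After XOR with byte 0x7E: 0xA1

Answer: 0x45 0x8A 0x13 0x26 0x4C 0x98 0x37 0x6E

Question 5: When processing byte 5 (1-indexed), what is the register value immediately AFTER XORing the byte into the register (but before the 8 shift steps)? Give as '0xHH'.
Register before byte 5: 0x4A
Byte 5: 0x78
0x4A XOR 0x78 = 0x32

Answer: 0x32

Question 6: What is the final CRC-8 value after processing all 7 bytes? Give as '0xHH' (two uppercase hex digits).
After byte 1 (0xB6): reg=0x54
After byte 2 (0x7D): reg=0xDF
After byte 3 (0x7E): reg=0x6E
After byte 4 (0xC3): reg=0x4A
After byte 5 (0x78): reg=0x9E
After byte 6 (0xD9): reg=0xD2
After byte 7 (0x2B): reg=0xE1

Answer: 0xE1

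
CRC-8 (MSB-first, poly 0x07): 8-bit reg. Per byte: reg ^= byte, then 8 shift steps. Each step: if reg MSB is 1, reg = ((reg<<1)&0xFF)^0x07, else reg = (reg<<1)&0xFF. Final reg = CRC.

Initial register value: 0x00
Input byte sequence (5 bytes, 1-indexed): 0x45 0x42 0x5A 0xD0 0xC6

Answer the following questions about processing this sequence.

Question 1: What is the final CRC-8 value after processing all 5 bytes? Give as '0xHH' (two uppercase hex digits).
After byte 1 (0x45): reg=0xDC
After byte 2 (0x42): reg=0xD3
After byte 3 (0x5A): reg=0xB6
After byte 4 (0xD0): reg=0x35
After byte 5 (0xC6): reg=0xD7

Answer: 0xD7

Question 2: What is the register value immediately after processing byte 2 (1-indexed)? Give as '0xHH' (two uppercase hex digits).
Answer: 0xD3

Derivation:
After byte 1 (0x45): reg=0xDC
After byte 2 (0x42): reg=0xD3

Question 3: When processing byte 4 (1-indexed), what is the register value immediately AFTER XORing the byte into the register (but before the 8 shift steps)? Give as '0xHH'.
Register before byte 4: 0xB6
Byte 4: 0xD0
0xB6 XOR 0xD0 = 0x66

Answer: 0x66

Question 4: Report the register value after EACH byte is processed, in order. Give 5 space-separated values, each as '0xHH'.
0xDC 0xD3 0xB6 0x35 0xD7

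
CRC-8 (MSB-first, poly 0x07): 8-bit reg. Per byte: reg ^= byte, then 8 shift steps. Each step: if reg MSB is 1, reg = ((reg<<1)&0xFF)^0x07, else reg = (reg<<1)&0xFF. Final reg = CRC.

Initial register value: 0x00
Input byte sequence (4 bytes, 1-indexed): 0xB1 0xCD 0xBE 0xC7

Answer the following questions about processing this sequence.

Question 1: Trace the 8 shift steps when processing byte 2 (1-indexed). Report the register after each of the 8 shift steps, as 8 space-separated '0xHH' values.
Answer: 0xA1 0x45 0x8A 0x13 0x26 0x4C 0x98 0x37

Derivation:
After byte 1 (0xB1): reg=0x1E
Register before byte 2: 0x1E
After XOR with byte 0xCD: 0xD3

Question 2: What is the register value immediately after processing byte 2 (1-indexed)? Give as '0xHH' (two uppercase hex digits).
Answer: 0x37

Derivation:
After byte 1 (0xB1): reg=0x1E
After byte 2 (0xCD): reg=0x37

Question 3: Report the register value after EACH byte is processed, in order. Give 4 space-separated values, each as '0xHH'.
0x1E 0x37 0xB6 0x50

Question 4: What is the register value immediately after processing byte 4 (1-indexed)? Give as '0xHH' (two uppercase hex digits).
Answer: 0x50

Derivation:
After byte 1 (0xB1): reg=0x1E
After byte 2 (0xCD): reg=0x37
After byte 3 (0xBE): reg=0xB6
After byte 4 (0xC7): reg=0x50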